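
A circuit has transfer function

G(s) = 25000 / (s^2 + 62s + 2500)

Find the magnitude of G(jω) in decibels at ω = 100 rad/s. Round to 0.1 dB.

At s = jω = j100:
quadratic: (j100)² + 62·j100 + 2500 = -7500 + j6200 → |·| ≈ 9730.9, ∠ ≈ 140.42°
|G| = 25000 / 9730.9 ≈ 2.5691
Gain = 20 log₁₀(2.5691) ≈ 8.20 dB

8.2 dB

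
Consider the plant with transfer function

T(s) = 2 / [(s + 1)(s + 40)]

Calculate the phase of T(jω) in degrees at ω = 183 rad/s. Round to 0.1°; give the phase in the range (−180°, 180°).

At s = jω = j183:
pole (s+1): 1 + j183 → |·| = √(1²+183²) = √33490 ≈ 183, ∠ = arctan(183/1) ≈ 89.69°
pole (s+40): 40 + j183 → |·| = √(40²+183²) = √35089 ≈ 187.32, ∠ = arctan(183/40) ≈ 77.67°
∠T = 0.00° − 167.36° = -167.36°

-167.4°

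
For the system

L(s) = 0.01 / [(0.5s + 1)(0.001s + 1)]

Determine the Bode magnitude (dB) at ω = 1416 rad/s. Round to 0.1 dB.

At ω = 1416 rad/s:
pole (1 + j1416·0.5) = 1 + j708 → |·| ≈ 708, ∠ ≈ 89.92°
pole (1 + j1416·0.001) = 1 + j1.416 → |·| ≈ 1.7335, ∠ ≈ 54.77°
|L| = 0.01 · 1 / (708 · 1.7335) ≈ 8.1478e-06
Gain = 20 log₁₀(8.1478e-06) ≈ -101.78 dB

-101.8 dB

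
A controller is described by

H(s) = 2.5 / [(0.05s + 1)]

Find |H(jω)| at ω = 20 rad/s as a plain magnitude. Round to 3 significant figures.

1.77

At ω = 20 rad/s:
pole (1 + j20·0.05) = 1 + j1 → |·| ≈ 1.4142, ∠ ≈ 45.00°
|H| = 2.5 · 1 / (1.4142) ≈ 1.7678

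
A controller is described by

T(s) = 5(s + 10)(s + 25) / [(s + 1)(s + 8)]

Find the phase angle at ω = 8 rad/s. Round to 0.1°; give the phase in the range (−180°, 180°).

-71.5°

At s = jω = j8:
zero (s+10): 10 + j8 → |·| = √(10²+8²) = √164 ≈ 12.806, ∠ = arctan(8/10) ≈ 38.66°
zero (s+25): 25 + j8 → |·| = √(25²+8²) = √689 ≈ 26.249, ∠ = arctan(8/25) ≈ 17.74°
pole (s+1): 1 + j8 → |·| = √(1²+8²) = √65 ≈ 8.0623, ∠ = arctan(8/1) ≈ 82.87°
pole (s+8): 8 + j8 → |·| = √(8²+8²) = √128 ≈ 11.314, ∠ = arctan(8/8) ≈ 45.00°
∠T = 56.40° − 127.87° = -71.47°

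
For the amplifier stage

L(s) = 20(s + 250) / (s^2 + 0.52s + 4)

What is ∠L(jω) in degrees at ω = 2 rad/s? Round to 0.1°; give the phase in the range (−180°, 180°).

At s = jω = j2:
zero (s+250): 250 + j2 → |·| = √(250²+2²) = √62504 ≈ 250.01, ∠ = arctan(2/250) ≈ 0.46°
quadratic: (j2)² + 0.52·j2 + 4 = 0 + j1.04 → |·| ≈ 1.04, ∠ ≈ 90.00°
∠L = 0.46° − 90.00° = -89.54°

-89.5°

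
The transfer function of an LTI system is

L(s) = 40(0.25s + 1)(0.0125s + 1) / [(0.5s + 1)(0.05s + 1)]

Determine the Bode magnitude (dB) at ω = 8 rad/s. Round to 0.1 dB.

26.1 dB

At ω = 8 rad/s:
zero (1 + j8·0.25) = 1 + j2 → |·| ≈ 2.2361, ∠ ≈ 63.43°
zero (1 + j8·0.0125) = 1 + j0.1 → |·| ≈ 1.005, ∠ ≈ 5.71°
pole (1 + j8·0.5) = 1 + j4 → |·| ≈ 4.1231, ∠ ≈ 75.96°
pole (1 + j8·0.05) = 1 + j0.4 → |·| ≈ 1.077, ∠ ≈ 21.80°
|L| = 40 · 2.2361 · 1.005 / (4.1231 · 1.077) ≈ 20.243
Gain = 20 log₁₀(20.243) ≈ 26.13 dB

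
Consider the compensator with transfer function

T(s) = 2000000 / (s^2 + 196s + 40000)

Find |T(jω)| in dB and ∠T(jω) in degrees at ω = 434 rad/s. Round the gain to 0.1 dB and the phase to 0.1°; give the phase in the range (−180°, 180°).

21.4 dB, -150.2°

At s = jω = j434:
quadratic: (j434)² + 196·j434 + 40000 = -148356 + j85064 → |·| ≈ 1.7101e+05, ∠ ≈ 150.17°
|T| = 2000000 / 1.7101e+05 ≈ 11.695
Gain = 20 log₁₀(11.695) ≈ 21.36 dB
∠T = 0.00° − 150.17° = -150.17°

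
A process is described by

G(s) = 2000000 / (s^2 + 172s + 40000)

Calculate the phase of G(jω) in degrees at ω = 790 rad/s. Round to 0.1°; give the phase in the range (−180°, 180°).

-166.9°

At s = jω = j790:
quadratic: (j790)² + 172·j790 + 40000 = -584100 + j135880 → |·| ≈ 5.997e+05, ∠ ≈ 166.90°
∠G = 0.00° − 166.90° = -166.90°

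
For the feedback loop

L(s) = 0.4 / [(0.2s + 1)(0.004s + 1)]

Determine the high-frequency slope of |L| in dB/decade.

-40 dB/decade

Each pole contributes −20 dB/decade at high frequency; each zero contributes +20 dB/decade.
Net: 0 zero(s) − 2 pole(s) → -40 dB/decade.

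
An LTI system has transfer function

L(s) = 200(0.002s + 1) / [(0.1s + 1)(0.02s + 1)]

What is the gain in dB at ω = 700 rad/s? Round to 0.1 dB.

-9.1 dB

At ω = 700 rad/s:
zero (1 + j700·0.002) = 1 + j1.4 → |·| ≈ 1.7205, ∠ ≈ 54.46°
pole (1 + j700·0.1) = 1 + j70 → |·| ≈ 70.007, ∠ ≈ 89.18°
pole (1 + j700·0.02) = 1 + j14 → |·| ≈ 14.036, ∠ ≈ 85.91°
|L| = 200 · 1.7205 / (70.007 · 14.036) ≈ 0.35019
Gain = 20 log₁₀(0.35019) ≈ -9.11 dB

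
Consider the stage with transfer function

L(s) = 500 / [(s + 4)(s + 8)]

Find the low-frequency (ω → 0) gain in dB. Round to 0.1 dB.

L(0) = 500 / (4·8) = 15.625
20 log₁₀(15.625) ≈ 23.88 dB

23.9 dB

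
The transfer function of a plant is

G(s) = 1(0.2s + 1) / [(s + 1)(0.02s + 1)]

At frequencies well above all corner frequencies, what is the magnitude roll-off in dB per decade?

Each pole contributes −20 dB/decade at high frequency; each zero contributes +20 dB/decade.
Net: 1 zero(s) − 2 pole(s) → -20 dB/decade.

-20 dB/decade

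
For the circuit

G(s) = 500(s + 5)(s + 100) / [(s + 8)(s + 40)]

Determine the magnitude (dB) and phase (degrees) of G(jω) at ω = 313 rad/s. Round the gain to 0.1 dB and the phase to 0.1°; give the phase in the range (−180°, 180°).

54.3 dB, -9.9°

At s = jω = j313:
zero (s+5): 5 + j313 → |·| = √(5²+313²) = √97994 ≈ 313.04, ∠ = arctan(313/5) ≈ 89.08°
zero (s+100): 100 + j313 → |·| = √(100²+313²) = √107969 ≈ 328.59, ∠ = arctan(313/100) ≈ 72.28°
pole (s+8): 8 + j313 → |·| = √(8²+313²) = √98033 ≈ 313.1, ∠ = arctan(313/8) ≈ 88.54°
pole (s+40): 40 + j313 → |·| = √(40²+313²) = √99569 ≈ 315.55, ∠ = arctan(313/40) ≈ 82.72°
|G| = 500 · 1.0286e+05 / 98799 ≈ 520.55
Gain = 20 log₁₀(520.55) ≈ 54.33 dB
∠G = 161.36° − 171.26° = -9.90°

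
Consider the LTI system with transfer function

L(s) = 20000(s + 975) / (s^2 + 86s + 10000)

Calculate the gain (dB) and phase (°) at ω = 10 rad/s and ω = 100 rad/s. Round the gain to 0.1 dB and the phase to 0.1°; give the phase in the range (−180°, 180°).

ω = 10: 65.9 dB, -4.4°; ω = 100: 67.2 dB, -84.1°

At s = jω = j10:
zero (s+975): 975 + j10 → |·| = √(975²+10²) = √950725 ≈ 975.05, ∠ = arctan(10/975) ≈ 0.59°
quadratic: (j10)² + 86·j10 + 10000 = 9900 + j860 → |·| ≈ 9937.3, ∠ ≈ 4.96°
|L| = 20000 · 975.05 / 9937.3 ≈ 1962.4
Gain = 20 log₁₀(1962.4) ≈ 65.86 dB
∠L = 0.59° − 4.96° = -4.37°

At s = jω = j100:
zero (s+975): 975 + j100 → |·| = √(975²+100²) = √960625 ≈ 980.11, ∠ = arctan(100/975) ≈ 5.86°
quadratic: (j100)² + 86·j100 + 10000 = 0 + j8600 → |·| ≈ 8600, ∠ ≈ 90.00°
|L| = 20000 · 980.11 / 8600 ≈ 2279.3
Gain = 20 log₁₀(2279.3) ≈ 67.16 dB
∠L = 5.86° − 90.00° = -84.14°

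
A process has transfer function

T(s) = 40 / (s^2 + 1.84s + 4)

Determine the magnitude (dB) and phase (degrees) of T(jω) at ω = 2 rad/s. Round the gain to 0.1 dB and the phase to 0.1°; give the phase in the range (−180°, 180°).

20.7 dB, -90.0°

At s = jω = j2:
quadratic: (j2)² + 1.84·j2 + 4 = 0 + j3.68 → |·| ≈ 3.68, ∠ ≈ 90.00°
|T| = 40 / 3.68 ≈ 10.87
Gain = 20 log₁₀(10.87) ≈ 20.72 dB
∠T = 0.00° − 90.00° = -90.00°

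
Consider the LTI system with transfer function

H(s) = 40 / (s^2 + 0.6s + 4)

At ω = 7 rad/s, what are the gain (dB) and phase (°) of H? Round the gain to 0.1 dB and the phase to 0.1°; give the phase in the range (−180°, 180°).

-1.1 dB, -174.7°

At s = jω = j7:
quadratic: (j7)² + 0.6·j7 + 4 = -45 + j4.2 → |·| ≈ 45.196, ∠ ≈ 174.67°
|H| = 40 / 45.196 ≈ 0.88503
Gain = 20 log₁₀(0.88503) ≈ -1.06 dB
∠H = 0.00° − 174.67° = -174.67°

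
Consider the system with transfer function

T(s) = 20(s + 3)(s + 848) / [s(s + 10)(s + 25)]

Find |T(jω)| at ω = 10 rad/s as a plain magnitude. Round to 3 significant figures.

At s = jω = j10:
zero (s+3): 3 + j10 → |·| = √(3²+10²) = √109 ≈ 10.44, ∠ = arctan(10/3) ≈ 73.30°
zero (s+848): 848 + j10 → |·| = √(848²+10²) = √719204 ≈ 848.06, ∠ = arctan(10/848) ≈ 0.68°
pole (s+10): 10 + j10 → |·| = √(10²+10²) = √200 ≈ 14.142, ∠ = arctan(10/10) ≈ 45.00°
pole (s+25): 25 + j10 → |·| = √(25²+10²) = √725 ≈ 26.926, ∠ = arctan(10/25) ≈ 21.80°
pole at origin: |s| = 10, ∠ = 90.00° (in denominator)
|T| = 20 · 8853.7 / 3807.9 ≈ 46.502

46.5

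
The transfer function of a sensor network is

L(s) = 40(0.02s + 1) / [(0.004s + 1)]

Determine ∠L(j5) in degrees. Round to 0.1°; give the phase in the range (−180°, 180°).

4.6°

At ω = 5 rad/s:
zero (1 + j5·0.02) = 1 + j0.1 → |·| ≈ 1.005, ∠ ≈ 5.71°
pole (1 + j5·0.004) = 1 + j0.02 → |·| ≈ 1.0002, ∠ ≈ 1.15°
∠L = (5.71°) − (1.15°) = 4.56°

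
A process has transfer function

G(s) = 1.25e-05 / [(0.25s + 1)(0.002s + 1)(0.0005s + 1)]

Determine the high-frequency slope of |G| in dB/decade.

Each pole contributes −20 dB/decade at high frequency; each zero contributes +20 dB/decade.
Net: 0 zero(s) − 3 pole(s) → -60 dB/decade.

-60 dB/decade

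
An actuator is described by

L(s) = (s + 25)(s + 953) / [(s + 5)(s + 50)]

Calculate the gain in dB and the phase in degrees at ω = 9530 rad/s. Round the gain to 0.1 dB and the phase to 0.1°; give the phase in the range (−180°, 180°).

0.0 dB, -5.5°

At s = jω = j9530:
zero (s+25): 25 + j9530 → |·| = √(25²+9530²) = √90821525 ≈ 9530, ∠ = arctan(9530/25) ≈ 89.85°
zero (s+953): 953 + j9530 → |·| = √(953²+9530²) = √91729109 ≈ 9577.5, ∠ = arctan(9530/953) ≈ 84.29°
pole (s+5): 5 + j9530 → |·| = √(5²+9530²) = √90820925 ≈ 9530, ∠ = arctan(9530/5) ≈ 89.97°
pole (s+50): 50 + j9530 → |·| = √(50²+9530²) = √90823400 ≈ 9530.1, ∠ = arctan(9530/50) ≈ 89.70°
|L| = 1 · 9.1274e+07 / 9.0822e+07 ≈ 1.005
Gain = 20 log₁₀(1.005) ≈ 0.04 dB
∠L = 174.14° − 179.67° = -5.53°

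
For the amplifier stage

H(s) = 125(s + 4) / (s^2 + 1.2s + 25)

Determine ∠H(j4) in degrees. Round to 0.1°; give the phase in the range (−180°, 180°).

At s = jω = j4:
zero (s+4): 4 + j4 → |·| = √(4²+4²) = √32 ≈ 5.6569, ∠ = arctan(4/4) ≈ 45.00°
quadratic: (j4)² + 1.2·j4 + 25 = 9 + j4.8 → |·| ≈ 10.2, ∠ ≈ 28.07°
∠H = 45.00° − 28.07° = 16.93°

16.9°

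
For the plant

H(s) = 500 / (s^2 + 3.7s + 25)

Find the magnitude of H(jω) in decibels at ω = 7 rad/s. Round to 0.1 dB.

At s = jω = j7:
quadratic: (j7)² + 3.7·j7 + 25 = -24 + j25.9 → |·| ≈ 35.31, ∠ ≈ 132.82°
|H| = 500 / 35.31 ≈ 14.16
Gain = 20 log₁₀(14.16) ≈ 23.02 dB

23.0 dB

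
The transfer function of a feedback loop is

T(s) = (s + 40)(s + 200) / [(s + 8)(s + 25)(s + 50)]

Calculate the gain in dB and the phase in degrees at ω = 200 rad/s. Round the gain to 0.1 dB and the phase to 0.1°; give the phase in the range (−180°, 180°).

At s = jω = j200:
zero (s+40): 40 + j200 → |·| = √(40²+200²) = √41600 ≈ 203.96, ∠ = arctan(200/40) ≈ 78.69°
zero (s+200): 200 + j200 → |·| = √(200²+200²) = √80000 ≈ 282.84, ∠ = arctan(200/200) ≈ 45.00°
pole (s+8): 8 + j200 → |·| = √(8²+200²) = √40064 ≈ 200.16, ∠ = arctan(200/8) ≈ 87.71°
pole (s+25): 25 + j200 → |·| = √(25²+200²) = √40625 ≈ 201.56, ∠ = arctan(200/25) ≈ 82.87°
pole (s+50): 50 + j200 → |·| = √(50²+200²) = √42500 ≈ 206.16, ∠ = arctan(200/50) ≈ 75.96°
|T| = 1 · 57688 / 8.3174e+06 ≈ 0.0069358
Gain = 20 log₁₀(0.0069358) ≈ -43.18 dB
∠T = 123.69° − 246.54° = -122.85°

-43.2 dB, -122.9°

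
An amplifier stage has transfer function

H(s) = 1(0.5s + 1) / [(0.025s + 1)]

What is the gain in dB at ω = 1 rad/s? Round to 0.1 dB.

1.0 dB

At ω = 1 rad/s:
zero (1 + j1·0.5) = 1 + j0.5 → |·| ≈ 1.118, ∠ ≈ 26.57°
pole (1 + j1·0.025) = 1 + j0.025 → |·| ≈ 1.0003, ∠ ≈ 1.43°
|H| = 1 · 1.118 / (1.0003) ≈ 1.1177
Gain = 20 log₁₀(1.1177) ≈ 0.97 dB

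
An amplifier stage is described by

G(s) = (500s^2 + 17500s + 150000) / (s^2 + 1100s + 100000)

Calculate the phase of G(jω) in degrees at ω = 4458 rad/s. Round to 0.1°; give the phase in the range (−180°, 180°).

13.5°

Substitute s = j4458:
Numerator: 500(j4458)^2 + 17500(j4458) + 150000 = -9936732000 + j78015000
Denominator: (j4458)^2 + 1100(j4458) + 100000 = -19773764 + j4903800
|N| = √(9936732000² + 78015000²) ≈ 9.937e+09, ∠N ≈ 179.55°
|D| = √(19773764² + 4903800²) ≈ 2.0373e+07, ∠D ≈ 166.07°
∠G = 179.55° − 166.07° = 13.48°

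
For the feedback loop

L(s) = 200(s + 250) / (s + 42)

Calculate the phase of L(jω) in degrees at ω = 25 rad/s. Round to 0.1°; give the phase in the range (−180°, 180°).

-25.1°

At s = jω = j25:
zero (s+250): 250 + j25 → |·| = √(250²+25²) = √63125 ≈ 251.25, ∠ = arctan(25/250) ≈ 5.71°
pole (s+42): 42 + j25 → |·| = √(42²+25²) = √2389 ≈ 48.877, ∠ = arctan(25/42) ≈ 30.76°
∠L = 5.71° − 30.76° = -25.05°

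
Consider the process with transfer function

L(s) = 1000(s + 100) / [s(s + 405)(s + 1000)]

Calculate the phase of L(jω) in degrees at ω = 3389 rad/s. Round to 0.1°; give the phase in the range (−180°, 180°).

-158.4°

At s = jω = j3389:
zero (s+100): 100 + j3389 → |·| = √(100²+3389²) = √11495321 ≈ 3390.5, ∠ = arctan(3389/100) ≈ 88.31°
pole (s+405): 405 + j3389 → |·| = √(405²+3389²) = √11649346 ≈ 3413.1, ∠ = arctan(3389/405) ≈ 83.19°
pole (s+1000): 1000 + j3389 → |·| = √(1000²+3389²) = √12485321 ≈ 3533.5, ∠ = arctan(3389/1000) ≈ 73.56°
pole at origin: |s| = 3389, ∠ = 90.00° (in denominator)
∠L = 88.31° − 246.75° = -158.44°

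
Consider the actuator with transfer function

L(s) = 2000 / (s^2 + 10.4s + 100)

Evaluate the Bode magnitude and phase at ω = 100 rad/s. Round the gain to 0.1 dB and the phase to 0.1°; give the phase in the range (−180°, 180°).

At s = jω = j100:
quadratic: (j100)² + 10.4·j100 + 100 = -9900 + j1040 → |·| ≈ 9954.5, ∠ ≈ 174.00°
|L| = 2000 / 9954.5 ≈ 0.20091
Gain = 20 log₁₀(0.20091) ≈ -13.94 dB
∠L = 0.00° − 174.00° = -174.00°

-13.9 dB, -174.0°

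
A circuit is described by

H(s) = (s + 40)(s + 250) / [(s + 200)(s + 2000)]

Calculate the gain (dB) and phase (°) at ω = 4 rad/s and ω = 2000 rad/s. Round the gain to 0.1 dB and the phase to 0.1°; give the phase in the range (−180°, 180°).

At s = jω = j4:
zero (s+40): 40 + j4 → |·| = √(40²+4²) = √1616 ≈ 40.2, ∠ = arctan(4/40) ≈ 5.71°
zero (s+250): 250 + j4 → |·| = √(250²+4²) = √62516 ≈ 250.03, ∠ = arctan(4/250) ≈ 0.92°
pole (s+200): 200 + j4 → |·| = √(200²+4²) = √40016 ≈ 200.04, ∠ = arctan(4/200) ≈ 1.15°
pole (s+2000): 2000 + j4 → |·| = √(2000²+4²) = √4000016 ≈ 2000, ∠ = arctan(4/2000) ≈ 0.11°
|H| = 1 · 10051 / 4.0008e+05 ≈ 0.025122
Gain = 20 log₁₀(0.025122) ≈ -32.00 dB
∠H = 6.63° − 1.26° = 5.37°

At s = jω = j2000:
zero (s+40): 40 + j2000 → |·| = √(40²+2000²) = √4001600 ≈ 2000.4, ∠ = arctan(2000/40) ≈ 88.85°
zero (s+250): 250 + j2000 → |·| = √(250²+2000²) = √4062500 ≈ 2015.6, ∠ = arctan(2000/250) ≈ 82.87°
pole (s+200): 200 + j2000 → |·| = √(200²+2000²) = √4040000 ≈ 2010, ∠ = arctan(2000/200) ≈ 84.29°
pole (s+2000): 2000 + j2000 → |·| = √(2000²+2000²) = √8000000 ≈ 2828.4, ∠ = arctan(2000/2000) ≈ 45.00°
|H| = 1 · 4.032e+06 / 5.6851e+06 ≈ 0.70922
Gain = 20 log₁₀(0.70922) ≈ -2.98 dB
∠H = 171.72° − 129.29° = 42.43°

ω = 4: -32.0 dB, 5.4°; ω = 2000: -3.0 dB, 42.4°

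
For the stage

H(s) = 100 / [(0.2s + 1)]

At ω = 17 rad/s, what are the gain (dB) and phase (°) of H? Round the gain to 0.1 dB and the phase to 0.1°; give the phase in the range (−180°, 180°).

29.0 dB, -73.6°

At ω = 17 rad/s:
pole (1 + j17·0.2) = 1 + j3.4 → |·| ≈ 3.544, ∠ ≈ 73.61°
|H| = 100 · 1 / (3.544) ≈ 28.217
Gain = 20 log₁₀(28.217) ≈ 29.01 dB
∠H = (0°) − (73.61°) = -73.61°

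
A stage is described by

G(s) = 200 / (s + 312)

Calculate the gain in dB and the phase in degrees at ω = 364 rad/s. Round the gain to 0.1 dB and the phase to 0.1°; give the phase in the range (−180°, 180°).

-7.6 dB, -49.4°

At s = jω = j364:
pole (s+312): 312 + j364 → |·| = √(312²+364²) = √229840 ≈ 479.42, ∠ = arctan(364/312) ≈ 49.40°
|G| = 200 / 479.42 ≈ 0.41717
Gain = 20 log₁₀(0.41717) ≈ -7.59 dB
∠G = 0.00° − 49.40° = -49.40°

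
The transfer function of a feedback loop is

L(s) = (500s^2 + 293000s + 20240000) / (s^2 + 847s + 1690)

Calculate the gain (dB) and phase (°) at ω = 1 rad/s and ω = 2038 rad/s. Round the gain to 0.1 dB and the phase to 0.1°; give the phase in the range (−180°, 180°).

ω = 1: 80.6 dB, -25.8°; ω = 2038: 53.6 dB, 6.4°

Substitute s = j1:
Numerator: 500(j1)^2 + 293000(j1) + 20240000 = 20239500 + j293000
Denominator: (j1)^2 + 847(j1) + 1690 = 1689 + j847
|N| = √(20239500² + 293000²) ≈ 2.0242e+07, ∠N ≈ 0.83°
|D| = √(1689² + 847²) ≈ 1889.5, ∠D ≈ 26.63°
|L| = 2.0242e+07 / 1889.5 ≈ 10713
Gain = 20 log₁₀(10713) ≈ 80.60 dB
∠L = 0.83° − 26.63° = -25.80°

Substitute s = j2038:
Numerator: 500(j2038)^2 + 293000(j2038) + 20240000 = -2056482000 + j597134000
Denominator: (j2038)^2 + 847(j2038) + 1690 = -4151754 + j1726186
|N| = √(2056482000² + 597134000²) ≈ 2.1414e+09, ∠N ≈ 163.81°
|D| = √(4151754² + 1726186²) ≈ 4.4963e+06, ∠D ≈ 157.42°
|L| = 2.1414e+09 / 4.4963e+06 ≈ 476.26
Gain = 20 log₁₀(476.26) ≈ 53.56 dB
∠L = 163.81° − 157.42° = 6.39°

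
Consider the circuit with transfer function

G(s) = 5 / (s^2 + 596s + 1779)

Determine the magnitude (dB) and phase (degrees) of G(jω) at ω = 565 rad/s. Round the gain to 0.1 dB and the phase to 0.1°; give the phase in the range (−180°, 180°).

-99.3 dB, -133.3°

Substitute s = j565:
Numerator: 5 = 5 + j0
Denominator: (j565)^2 + 596(j565) + 1779 = -317446 + j336740
|N| = √(5² + 0²) ≈ 5, ∠N ≈ 0.00°
|D| = √(317446² + 336740²) ≈ 4.6278e+05, ∠D ≈ 133.31°
|G| = 5 / 4.6278e+05 ≈ 1.0804e-05
Gain = 20 log₁₀(1.0804e-05) ≈ -99.33 dB
∠G = 0.00° − 133.31° = -133.31°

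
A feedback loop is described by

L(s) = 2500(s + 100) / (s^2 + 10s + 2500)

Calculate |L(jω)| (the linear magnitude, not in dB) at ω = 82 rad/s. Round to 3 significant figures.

75.1

At s = jω = j82:
zero (s+100): 100 + j82 → |·| = √(100²+82²) = √16724 ≈ 129.32, ∠ = arctan(82/100) ≈ 39.35°
quadratic: (j82)² + 10·j82 + 2500 = -4224 + j820 → |·| ≈ 4302.9, ∠ ≈ 169.01°
|L| = 2500 · 129.32 / 4302.9 ≈ 75.135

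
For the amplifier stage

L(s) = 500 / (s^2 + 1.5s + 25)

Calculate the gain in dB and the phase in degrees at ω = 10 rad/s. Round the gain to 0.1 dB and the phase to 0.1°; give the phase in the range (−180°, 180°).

16.3 dB, -168.7°

At s = jω = j10:
quadratic: (j10)² + 1.5·j10 + 25 = -75 + j15 → |·| ≈ 76.485, ∠ ≈ 168.69°
|L| = 500 / 76.485 ≈ 6.5372
Gain = 20 log₁₀(6.5372) ≈ 16.31 dB
∠L = 0.00° − 168.69° = -168.69°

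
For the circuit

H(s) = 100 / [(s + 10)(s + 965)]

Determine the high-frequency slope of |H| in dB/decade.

Each pole contributes −20 dB/decade at high frequency; each zero contributes +20 dB/decade.
Net: 0 zero(s) − 2 pole(s) → -40 dB/decade.

-40 dB/decade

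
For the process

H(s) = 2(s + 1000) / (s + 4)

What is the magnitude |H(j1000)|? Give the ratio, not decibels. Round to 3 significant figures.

At s = jω = j1000:
zero (s+1000): 1000 + j1000 → |·| = √(1000²+1000²) = √2000000 ≈ 1414.2, ∠ = arctan(1000/1000) ≈ 45.00°
pole (s+4): 4 + j1000 → |·| = √(4²+1000²) = √1000016 ≈ 1000, ∠ = arctan(1000/4) ≈ 89.77°
|H| = 2 · 1414.2 / 1000 ≈ 2.8284

2.83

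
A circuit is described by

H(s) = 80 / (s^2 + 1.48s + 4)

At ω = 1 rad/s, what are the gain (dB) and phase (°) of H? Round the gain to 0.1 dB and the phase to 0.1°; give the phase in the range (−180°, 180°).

At s = jω = j1:
quadratic: (j1)² + 1.48·j1 + 4 = 3 + j1.48 → |·| ≈ 3.3452, ∠ ≈ 26.26°
|H| = 80 / 3.3452 ≈ 23.915
Gain = 20 log₁₀(23.915) ≈ 27.57 dB
∠H = 0.00° − 26.26° = -26.26°

27.6 dB, -26.3°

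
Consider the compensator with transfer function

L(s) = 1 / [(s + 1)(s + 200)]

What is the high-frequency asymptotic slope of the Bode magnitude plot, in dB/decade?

Each pole contributes −20 dB/decade at high frequency; each zero contributes +20 dB/decade.
Net: 0 zero(s) − 2 pole(s) → -40 dB/decade.

-40 dB/decade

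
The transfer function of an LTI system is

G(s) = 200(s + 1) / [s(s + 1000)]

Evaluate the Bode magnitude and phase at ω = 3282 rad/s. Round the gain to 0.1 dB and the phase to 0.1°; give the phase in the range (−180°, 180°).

-24.7 dB, -73.1°

At s = jω = j3282:
zero (s+1): 1 + j3282 → |·| = √(1²+3282²) = √10771525 ≈ 3282, ∠ = arctan(3282/1) ≈ 89.98°
pole (s+1000): 1000 + j3282 → |·| = √(1000²+3282²) = √11771524 ≈ 3431, ∠ = arctan(3282/1000) ≈ 73.05°
pole at origin: |s| = 3282, ∠ = 90.00° (in denominator)
|G| = 200 · 3282 / 1.1261e+07 ≈ 0.05829
Gain = 20 log₁₀(0.05829) ≈ -24.69 dB
∠G = 89.98° − 163.05° = -73.07°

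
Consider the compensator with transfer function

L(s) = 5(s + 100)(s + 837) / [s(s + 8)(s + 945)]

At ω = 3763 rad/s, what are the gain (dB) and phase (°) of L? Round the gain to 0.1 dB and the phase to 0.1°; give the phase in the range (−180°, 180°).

At s = jω = j3763:
zero (s+100): 100 + j3763 → |·| = √(100²+3763²) = √14170169 ≈ 3764.3, ∠ = arctan(3763/100) ≈ 88.48°
zero (s+837): 837 + j3763 → |·| = √(837²+3763²) = √14860738 ≈ 3855, ∠ = arctan(3763/837) ≈ 77.46°
pole (s+8): 8 + j3763 → |·| = √(8²+3763²) = √14160233 ≈ 3763, ∠ = arctan(3763/8) ≈ 89.88°
pole (s+945): 945 + j3763 → |·| = √(945²+3763²) = √15053194 ≈ 3879.8, ∠ = arctan(3763/945) ≈ 75.90°
pole at origin: |s| = 3763, ∠ = 90.00° (in denominator)
|L| = 5 · 1.4511e+07 / 5.4939e+10 ≈ 0.0013206
Gain = 20 log₁₀(0.0013206) ≈ -57.58 dB
∠L = 165.94° − 255.78° = -89.84°

-57.6 dB, -89.8°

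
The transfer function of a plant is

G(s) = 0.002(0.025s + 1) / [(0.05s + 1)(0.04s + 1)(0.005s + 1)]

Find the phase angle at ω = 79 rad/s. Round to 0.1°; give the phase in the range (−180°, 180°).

-106.6°

At ω = 79 rad/s:
zero (1 + j79·0.025) = 1 + j1.975 → |·| ≈ 2.2137, ∠ ≈ 63.15°
pole (1 + j79·0.05) = 1 + j3.95 → |·| ≈ 4.0746, ∠ ≈ 75.79°
pole (1 + j79·0.04) = 1 + j3.16 → |·| ≈ 3.3145, ∠ ≈ 72.44°
pole (1 + j79·0.005) = 1 + j0.395 → |·| ≈ 1.0752, ∠ ≈ 21.55°
∠G = (63.15°) − (75.79° + 72.44° + 21.55°) = -106.63°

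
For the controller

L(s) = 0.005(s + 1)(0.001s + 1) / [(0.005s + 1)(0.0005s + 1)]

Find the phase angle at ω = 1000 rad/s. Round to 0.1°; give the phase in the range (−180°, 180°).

29.7°

At ω = 1000 rad/s:
zero (1 + j1000·1) = 1 + j1000 → |·| ≈ 1000, ∠ ≈ 89.94°
zero (1 + j1000·0.001) = 1 + j1 → |·| ≈ 1.4142, ∠ ≈ 45.00°
pole (1 + j1000·0.005) = 1 + j5 → |·| ≈ 5.099, ∠ ≈ 78.69°
pole (1 + j1000·0.0005) = 1 + j0.5 → |·| ≈ 1.118, ∠ ≈ 26.57°
∠L = (89.94° + 45.00°) − (78.69° + 26.57°) = 29.68°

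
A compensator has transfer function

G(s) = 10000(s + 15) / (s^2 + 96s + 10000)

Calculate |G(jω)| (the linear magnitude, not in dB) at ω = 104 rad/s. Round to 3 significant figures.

At s = jω = j104:
zero (s+15): 15 + j104 → |·| = √(15²+104²) = √11041 ≈ 105.08, ∠ = arctan(104/15) ≈ 81.79°
quadratic: (j104)² + 96·j104 + 10000 = -816 + j9984 → |·| ≈ 10017, ∠ ≈ 94.67°
|G| = 10000 · 105.08 / 10017 ≈ 104.9

105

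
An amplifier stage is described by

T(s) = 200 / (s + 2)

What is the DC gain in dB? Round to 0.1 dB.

T(0) = 200 / 2 = 100
20 log₁₀(100) ≈ 40.00 dB

40.0 dB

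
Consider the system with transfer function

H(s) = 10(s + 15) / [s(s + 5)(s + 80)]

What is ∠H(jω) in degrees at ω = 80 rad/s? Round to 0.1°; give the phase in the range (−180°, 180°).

At s = jω = j80:
zero (s+15): 15 + j80 → |·| = √(15²+80²) = √6625 ≈ 81.394, ∠ = arctan(80/15) ≈ 79.38°
pole (s+5): 5 + j80 → |·| = √(5²+80²) = √6425 ≈ 80.156, ∠ = arctan(80/5) ≈ 86.42°
pole (s+80): 80 + j80 → |·| = √(80²+80²) = √12800 ≈ 113.14, ∠ = arctan(80/80) ≈ 45.00°
pole at origin: |s| = 80, ∠ = 90.00° (in denominator)
∠H = 79.38° − 221.42° = -142.04°

-142.0°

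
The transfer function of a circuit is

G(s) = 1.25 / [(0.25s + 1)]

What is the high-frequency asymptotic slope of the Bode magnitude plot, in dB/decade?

Each pole contributes −20 dB/decade at high frequency; each zero contributes +20 dB/decade.
Net: 0 zero(s) − 1 pole(s) → -20 dB/decade.

-20 dB/decade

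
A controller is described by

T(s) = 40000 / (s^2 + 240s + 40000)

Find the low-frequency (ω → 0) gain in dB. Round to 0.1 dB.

T(0) = 40000 / 40000 = 1
20 log₁₀(1) ≈ 0.00 dB

0.0 dB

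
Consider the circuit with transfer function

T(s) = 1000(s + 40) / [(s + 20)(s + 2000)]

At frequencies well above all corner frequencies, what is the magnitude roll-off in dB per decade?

-20 dB/decade

Each pole contributes −20 dB/decade at high frequency; each zero contributes +20 dB/decade.
Net: 1 zero(s) − 2 pole(s) → -20 dB/decade.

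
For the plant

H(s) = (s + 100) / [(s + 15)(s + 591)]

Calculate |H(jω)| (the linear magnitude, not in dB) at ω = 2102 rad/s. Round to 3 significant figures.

0.000458

At s = jω = j2102:
zero (s+100): 100 + j2102 → |·| = √(100²+2102²) = √4428404 ≈ 2104.4, ∠ = arctan(2102/100) ≈ 87.28°
pole (s+15): 15 + j2102 → |·| = √(15²+2102²) = √4418629 ≈ 2102.1, ∠ = arctan(2102/15) ≈ 89.59°
pole (s+591): 591 + j2102 → |·| = √(591²+2102²) = √4767685 ≈ 2183.5, ∠ = arctan(2102/591) ≈ 74.30°
|H| = 1 · 2104.4 / 4.5899e+06 ≈ 0.00045848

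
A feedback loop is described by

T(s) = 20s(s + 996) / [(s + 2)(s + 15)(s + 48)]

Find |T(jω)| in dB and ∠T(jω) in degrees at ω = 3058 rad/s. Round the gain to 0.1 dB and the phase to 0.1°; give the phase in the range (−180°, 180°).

At s = jω = j3058:
zero (s+996): 996 + j3058 → |·| = √(996²+3058²) = √10343380 ≈ 3216.1, ∠ = arctan(3058/996) ≈ 71.96°
zero at origin: s = j3058 → |·| = 3058, ∠ = 90.00°
pole (s+2): 2 + j3058 → |·| = √(2²+3058²) = √9351368 ≈ 3058, ∠ = arctan(3058/2) ≈ 89.96°
pole (s+15): 15 + j3058 → |·| = √(15²+3058²) = √9351589 ≈ 3058, ∠ = arctan(3058/15) ≈ 89.72°
pole (s+48): 48 + j3058 → |·| = √(48²+3058²) = √9353668 ≈ 3058.4, ∠ = arctan(3058/48) ≈ 89.10°
|T| = 20 · 9.8348e+06 / 2.86e+10 ≈ 0.0068775
Gain = 20 log₁₀(0.0068775) ≈ -43.25 dB
∠T = 161.96° − 268.78° = -106.82°

-43.3 dB, -106.8°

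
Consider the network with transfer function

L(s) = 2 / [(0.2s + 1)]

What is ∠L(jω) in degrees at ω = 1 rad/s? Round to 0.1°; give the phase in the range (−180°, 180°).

At ω = 1 rad/s:
pole (1 + j1·0.2) = 1 + j0.2 → |·| ≈ 1.0198, ∠ ≈ 11.31°
∠L = (0°) − (11.31°) = -11.31°

-11.3°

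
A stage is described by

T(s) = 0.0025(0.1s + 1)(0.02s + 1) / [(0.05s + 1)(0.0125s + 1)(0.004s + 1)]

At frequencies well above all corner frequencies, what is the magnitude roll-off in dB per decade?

-20 dB/decade

Each pole contributes −20 dB/decade at high frequency; each zero contributes +20 dB/decade.
Net: 2 zero(s) − 3 pole(s) → -20 dB/decade.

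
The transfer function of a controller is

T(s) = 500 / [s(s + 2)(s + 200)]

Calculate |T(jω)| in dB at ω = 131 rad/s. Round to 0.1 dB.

-78.3 dB

At s = jω = j131:
pole (s+2): 2 + j131 → |·| = √(2²+131²) = √17165 ≈ 131.02, ∠ = arctan(131/2) ≈ 89.13°
pole (s+200): 200 + j131 → |·| = √(200²+131²) = √57161 ≈ 239.08, ∠ = arctan(131/200) ≈ 33.22°
pole at origin: |s| = 131, ∠ = 90.00° (in denominator)
|T| = 500 / 4.1035e+06 ≈ 0.00012185
Gain = 20 log₁₀(0.00012185) ≈ -78.28 dB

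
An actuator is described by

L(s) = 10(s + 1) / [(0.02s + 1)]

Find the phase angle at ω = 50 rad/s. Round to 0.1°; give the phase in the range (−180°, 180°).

43.9°

At ω = 50 rad/s:
zero (1 + j50·1) = 1 + j50 → |·| ≈ 50.01, ∠ ≈ 88.85°
pole (1 + j50·0.02) = 1 + j1 → |·| ≈ 1.4142, ∠ ≈ 45.00°
∠L = (88.85°) − (45.00°) = 43.85°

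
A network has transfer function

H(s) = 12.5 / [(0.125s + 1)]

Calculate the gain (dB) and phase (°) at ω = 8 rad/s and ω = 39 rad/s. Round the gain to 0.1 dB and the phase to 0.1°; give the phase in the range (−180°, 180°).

At ω = 8 rad/s:
pole (1 + j8·0.125) = 1 + j1 → |·| ≈ 1.4142, ∠ ≈ 45.00°
|H| = 12.5 · 1 / (1.4142) ≈ 8.8389
Gain = 20 log₁₀(8.8389) ≈ 18.93 dB
∠H = (0°) − (45.00°) = -45.00°

At ω = 39 rad/s:
pole (1 + j39·0.125) = 1 + j4.875 → |·| ≈ 4.9765, ∠ ≈ 78.41°
|H| = 12.5 · 1 / (4.9765) ≈ 2.5118
Gain = 20 log₁₀(2.5118) ≈ 8.00 dB
∠H = (0°) − (78.41°) = -78.41°

ω = 8: 18.9 dB, -45.0°; ω = 39: 8.0 dB, -78.4°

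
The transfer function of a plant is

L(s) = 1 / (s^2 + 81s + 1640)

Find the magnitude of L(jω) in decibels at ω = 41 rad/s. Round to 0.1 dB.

-70.4 dB

Substitute s = j41:
Numerator: 1 = 1 + j0
Denominator: (j41)^2 + 81(j41) + 1640 = -41 + j3321
|N| = √(1² + 0²) ≈ 1, ∠N ≈ 0.00°
|D| = √(41² + 3321²) ≈ 3321.3, ∠D ≈ 90.71°
|L| = 1 / 3321.3 ≈ 0.00030109
Gain = 20 log₁₀(0.00030109) ≈ -70.43 dB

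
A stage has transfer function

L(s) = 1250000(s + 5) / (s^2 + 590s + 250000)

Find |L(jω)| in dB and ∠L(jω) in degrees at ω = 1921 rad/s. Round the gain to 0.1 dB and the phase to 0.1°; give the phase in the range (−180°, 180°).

56.4 dB, -71.9°

At s = jω = j1921:
zero (s+5): 5 + j1921 → |·| = √(5²+1921²) = √3690266 ≈ 1921, ∠ = arctan(1921/5) ≈ 89.85°
quadratic: (j1921)² + 590·j1921 + 250000 = -3440241 + j1133390 → |·| ≈ 3.6221e+06, ∠ ≈ 161.77°
|L| = 1250000 · 1921 / 3.6221e+06 ≈ 662.94
Gain = 20 log₁₀(662.94) ≈ 56.43 dB
∠L = 89.85° − 161.77° = -71.92°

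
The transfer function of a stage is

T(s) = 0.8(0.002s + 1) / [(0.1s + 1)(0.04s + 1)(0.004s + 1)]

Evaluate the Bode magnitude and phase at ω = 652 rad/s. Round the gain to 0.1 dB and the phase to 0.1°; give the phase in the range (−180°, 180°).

-71.2 dB, 166.6°

At ω = 652 rad/s:
zero (1 + j652·0.002) = 1 + j1.304 → |·| ≈ 1.6433, ∠ ≈ 52.52°
pole (1 + j652·0.1) = 1 + j65.2 → |·| ≈ 65.208, ∠ ≈ 89.12°
pole (1 + j652·0.04) = 1 + j26.08 → |·| ≈ 26.099, ∠ ≈ 87.80°
pole (1 + j652·0.004) = 1 + j2.608 → |·| ≈ 2.7931, ∠ ≈ 69.02°
|T| = 0.8 · 1.6433 / (65.208 · 26.099 · 2.7931) ≈ 0.00027656
Gain = 20 log₁₀(0.00027656) ≈ -71.16 dB
∠T = (52.52°) − (89.12° + 87.80° + 69.02°) = -193.42° ≡ 166.58° (principal value)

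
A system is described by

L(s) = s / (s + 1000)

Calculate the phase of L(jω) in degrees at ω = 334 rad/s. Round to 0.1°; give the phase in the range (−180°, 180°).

At s = jω = j334:
zero at origin: s = j334 → |·| = 334, ∠ = 90.00°
pole (s+1000): 1000 + j334 → |·| = √(1000²+334²) = √1111556 ≈ 1054.3, ∠ = arctan(334/1000) ≈ 18.47°
∠L = 90.00° − 18.47° = 71.53°

71.5°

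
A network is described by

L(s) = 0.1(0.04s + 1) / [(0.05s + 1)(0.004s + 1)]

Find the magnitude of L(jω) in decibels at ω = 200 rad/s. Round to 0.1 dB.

At ω = 200 rad/s:
zero (1 + j200·0.04) = 1 + j8 → |·| ≈ 8.0623, ∠ ≈ 82.87°
pole (1 + j200·0.05) = 1 + j10 → |·| ≈ 10.05, ∠ ≈ 84.29°
pole (1 + j200·0.004) = 1 + j0.8 → |·| ≈ 1.2806, ∠ ≈ 38.66°
|L| = 0.1 · 8.0623 / (10.05 · 1.2806) ≈ 0.062644
Gain = 20 log₁₀(0.062644) ≈ -24.06 dB

-24.1 dB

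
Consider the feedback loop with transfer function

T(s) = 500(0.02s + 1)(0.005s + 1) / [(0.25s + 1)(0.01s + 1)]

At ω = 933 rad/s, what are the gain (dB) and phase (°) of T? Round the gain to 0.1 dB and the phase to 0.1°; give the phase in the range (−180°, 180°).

26.2 dB, -8.8°

At ω = 933 rad/s:
zero (1 + j933·0.02) = 1 + j18.66 → |·| ≈ 18.687, ∠ ≈ 86.93°
zero (1 + j933·0.005) = 1 + j4.665 → |·| ≈ 4.771, ∠ ≈ 77.90°
pole (1 + j933·0.25) = 1 + j233.25 → |·| ≈ 233.25, ∠ ≈ 89.75°
pole (1 + j933·0.01) = 1 + j9.33 → |·| ≈ 9.3834, ∠ ≈ 83.88°
|T| = 500 · 18.687 · 4.771 / (233.25 · 9.3834) ≈ 20.367
Gain = 20 log₁₀(20.367) ≈ 26.18 dB
∠T = (86.93° + 77.90°) − (89.75° + 83.88°) = -8.80°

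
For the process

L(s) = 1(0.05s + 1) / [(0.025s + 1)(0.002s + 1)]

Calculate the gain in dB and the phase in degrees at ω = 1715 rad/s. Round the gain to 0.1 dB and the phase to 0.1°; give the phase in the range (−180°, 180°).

At ω = 1715 rad/s:
zero (1 + j1715·0.05) = 1 + j85.75 → |·| ≈ 85.756, ∠ ≈ 89.33°
pole (1 + j1715·0.025) = 1 + j42.875 → |·| ≈ 42.887, ∠ ≈ 88.66°
pole (1 + j1715·0.002) = 1 + j3.43 → |·| ≈ 3.5728, ∠ ≈ 73.75°
|L| = 1 · 85.756 / (42.887 · 3.5728) ≈ 0.55967
Gain = 20 log₁₀(0.55967) ≈ -5.04 dB
∠L = (89.33°) − (88.66° + 73.75°) = -73.08°

-5.0 dB, -73.1°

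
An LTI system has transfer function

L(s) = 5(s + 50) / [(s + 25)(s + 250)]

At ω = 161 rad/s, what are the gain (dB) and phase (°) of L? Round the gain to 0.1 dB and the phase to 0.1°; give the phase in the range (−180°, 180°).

-35.2 dB, -41.2°

At s = jω = j161:
zero (s+50): 50 + j161 → |·| = √(50²+161²) = √28421 ≈ 168.59, ∠ = arctan(161/50) ≈ 72.75°
pole (s+25): 25 + j161 → |·| = √(25²+161²) = √26546 ≈ 162.93, ∠ = arctan(161/25) ≈ 81.17°
pole (s+250): 250 + j161 → |·| = √(250²+161²) = √88421 ≈ 297.36, ∠ = arctan(161/250) ≈ 32.78°
|L| = 5 · 168.59 / 48449 ≈ 0.017399
Gain = 20 log₁₀(0.017399) ≈ -35.19 dB
∠L = 72.75° − 113.95° = -41.20°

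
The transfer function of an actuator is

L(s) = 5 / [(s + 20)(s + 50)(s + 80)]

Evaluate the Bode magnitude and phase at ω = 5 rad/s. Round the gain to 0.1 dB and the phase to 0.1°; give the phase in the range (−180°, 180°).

-84.4 dB, -23.3°

At s = jω = j5:
pole (s+20): 20 + j5 → |·| = √(20²+5²) = √425 ≈ 20.616, ∠ = arctan(5/20) ≈ 14.04°
pole (s+50): 50 + j5 → |·| = √(50²+5²) = √2525 ≈ 50.249, ∠ = arctan(5/50) ≈ 5.71°
pole (s+80): 80 + j5 → |·| = √(80²+5²) = √6425 ≈ 80.156, ∠ = arctan(5/80) ≈ 3.58°
|L| = 5 / 83036 ≈ 6.0215e-05
Gain = 20 log₁₀(6.0215e-05) ≈ -84.41 dB
∠L = 0.00° − 23.33° = -23.33°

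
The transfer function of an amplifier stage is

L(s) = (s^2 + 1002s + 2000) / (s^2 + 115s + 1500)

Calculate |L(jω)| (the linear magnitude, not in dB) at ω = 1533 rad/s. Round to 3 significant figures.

Substitute s = j1533:
Numerator: (j1533)^2 + 1002(j1533) + 2000 = -2348089 + j1536066
Denominator: (j1533)^2 + 115(j1533) + 1500 = -2348589 + j176295
|N| = √(2348089² + 1536066²) ≈ 2.8059e+06, ∠N ≈ 146.81°
|D| = √(2348589² + 176295²) ≈ 2.3552e+06, ∠D ≈ 175.71°
|L| = 2.8059e+06 / 2.3552e+06 ≈ 1.1914

1.19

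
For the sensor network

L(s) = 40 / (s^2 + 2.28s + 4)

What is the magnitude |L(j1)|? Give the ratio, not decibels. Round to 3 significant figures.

At s = jω = j1:
quadratic: (j1)² + 2.28·j1 + 4 = 3 + j2.28 → |·| ≈ 3.7681, ∠ ≈ 37.23°
|L| = 40 / 3.7681 ≈ 10.615

10.6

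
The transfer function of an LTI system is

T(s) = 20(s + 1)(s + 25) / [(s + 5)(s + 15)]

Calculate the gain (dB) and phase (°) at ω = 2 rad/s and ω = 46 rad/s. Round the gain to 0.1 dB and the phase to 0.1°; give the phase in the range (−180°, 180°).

ω = 2: 22.8 dB, 38.6°; ω = 46: 26.7 dB, -5.5°

At s = jω = j2:
zero (s+1): 1 + j2 → |·| = √(1²+2²) = √5 ≈ 2.2361, ∠ = arctan(2/1) ≈ 63.43°
zero (s+25): 25 + j2 → |·| = √(25²+2²) = √629 ≈ 25.08, ∠ = arctan(2/25) ≈ 4.57°
pole (s+5): 5 + j2 → |·| = √(5²+2²) = √29 ≈ 5.3852, ∠ = arctan(2/5) ≈ 21.80°
pole (s+15): 15 + j2 → |·| = √(15²+2²) = √229 ≈ 15.133, ∠ = arctan(2/15) ≈ 7.59°
|T| = 20 · 56.081 / 81.494 ≈ 13.763
Gain = 20 log₁₀(13.763) ≈ 22.77 dB
∠T = 68.00° − 29.39° = 38.61°

At s = jω = j46:
zero (s+1): 1 + j46 → |·| = √(1²+46²) = √2117 ≈ 46.011, ∠ = arctan(46/1) ≈ 88.75°
zero (s+25): 25 + j46 → |·| = √(25²+46²) = √2741 ≈ 52.355, ∠ = arctan(46/25) ≈ 61.48°
pole (s+5): 5 + j46 → |·| = √(5²+46²) = √2141 ≈ 46.271, ∠ = arctan(46/5) ≈ 83.80°
pole (s+15): 15 + j46 → |·| = √(15²+46²) = √2341 ≈ 48.384, ∠ = arctan(46/15) ≈ 71.94°
|T| = 20 · 2408.9 / 2238.8 ≈ 21.52
Gain = 20 log₁₀(21.52) ≈ 26.66 dB
∠T = 150.23° − 155.74° = -5.51°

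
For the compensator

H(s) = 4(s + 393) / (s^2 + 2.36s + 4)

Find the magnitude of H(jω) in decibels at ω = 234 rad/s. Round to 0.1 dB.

At s = jω = j234:
zero (s+393): 393 + j234 → |·| = √(393²+234²) = √209205 ≈ 457.39, ∠ = arctan(234/393) ≈ 30.77°
quadratic: (j234)² + 2.36·j234 + 4 = -54752 + j552.24 → |·| ≈ 54755, ∠ ≈ 179.42°
|H| = 4 · 457.39 / 54755 ≈ 0.033414
Gain = 20 log₁₀(0.033414) ≈ -29.52 dB

-29.5 dB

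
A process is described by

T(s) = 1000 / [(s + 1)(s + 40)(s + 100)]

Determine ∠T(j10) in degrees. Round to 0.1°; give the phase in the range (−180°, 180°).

-104.0°

At s = jω = j10:
pole (s+1): 1 + j10 → |·| = √(1²+10²) = √101 ≈ 10.05, ∠ = arctan(10/1) ≈ 84.29°
pole (s+40): 40 + j10 → |·| = √(40²+10²) = √1700 ≈ 41.231, ∠ = arctan(10/40) ≈ 14.04°
pole (s+100): 100 + j10 → |·| = √(100²+10²) = √10100 ≈ 100.5, ∠ = arctan(10/100) ≈ 5.71°
∠T = 0.00° − 104.04° = -104.04°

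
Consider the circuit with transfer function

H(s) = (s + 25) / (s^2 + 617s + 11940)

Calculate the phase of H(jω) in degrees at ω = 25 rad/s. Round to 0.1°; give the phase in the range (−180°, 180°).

-8.7°

Substitute s = j25:
Numerator: (j25) + 25 = 25 + j25
Denominator: (j25)^2 + 617(j25) + 11940 = 11315 + j15425
|N| = √(25² + 25²) ≈ 35.355, ∠N ≈ 45.00°
|D| = √(11315² + 15425²) ≈ 19130, ∠D ≈ 53.74°
∠H = 45.00° − 53.74° = -8.74°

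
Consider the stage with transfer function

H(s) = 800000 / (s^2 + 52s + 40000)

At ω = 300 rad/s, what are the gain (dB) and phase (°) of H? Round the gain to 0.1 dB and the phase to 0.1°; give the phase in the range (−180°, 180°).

23.7 dB, -162.7°

At s = jω = j300:
quadratic: (j300)² + 52·j300 + 40000 = -50000 + j15600 → |·| ≈ 52377, ∠ ≈ 162.67°
|H| = 800000 / 52377 ≈ 15.274
Gain = 20 log₁₀(15.274) ≈ 23.68 dB
∠H = 0.00° − 162.67° = -162.67°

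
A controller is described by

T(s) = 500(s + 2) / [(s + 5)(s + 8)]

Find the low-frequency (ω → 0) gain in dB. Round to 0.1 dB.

T(0) = 500·2 / (5·8) = 25
20 log₁₀(25) ≈ 27.96 dB

28.0 dB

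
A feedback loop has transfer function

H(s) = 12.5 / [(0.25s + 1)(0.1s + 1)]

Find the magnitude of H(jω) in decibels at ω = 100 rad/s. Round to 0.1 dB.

At ω = 100 rad/s:
pole (1 + j100·0.25) = 1 + j25 → |·| ≈ 25.02, ∠ ≈ 87.71°
pole (1 + j100·0.1) = 1 + j10 → |·| ≈ 10.05, ∠ ≈ 84.29°
|H| = 12.5 · 1 / (25.02 · 10.05) ≈ 0.049711
Gain = 20 log₁₀(0.049711) ≈ -26.07 dB

-26.1 dB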